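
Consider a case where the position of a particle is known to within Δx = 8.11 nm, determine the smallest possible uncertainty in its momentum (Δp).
6.502 × 10^-27 kg·m/s

Using the Heisenberg uncertainty principle:
ΔxΔp ≥ ℏ/2

The minimum uncertainty in momentum is:
Δp_min = ℏ/(2Δx)
Δp_min = (1.055e-34 J·s) / (2 × 8.110e-09 m)
Δp_min = 6.502e-27 kg·m/s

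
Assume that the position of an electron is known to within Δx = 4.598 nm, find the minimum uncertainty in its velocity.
12.589 km/s

Using the Heisenberg uncertainty principle and Δp = mΔv:
ΔxΔp ≥ ℏ/2
Δx(mΔv) ≥ ℏ/2

The minimum uncertainty in velocity is:
Δv_min = ℏ/(2mΔx)
Δv_min = (1.055e-34 J·s) / (2 × 9.109e-31 kg × 4.598e-09 m)
Δv_min = 1.259e+04 m/s = 12.589 km/s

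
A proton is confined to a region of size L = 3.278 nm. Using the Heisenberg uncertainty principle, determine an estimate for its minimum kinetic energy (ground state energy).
482.766 neV

Using the uncertainty principle to estimate ground state energy:

1. The position uncertainty is approximately the confinement size:
   Δx ≈ L = 3.278e-09 m

2. From ΔxΔp ≥ ℏ/2, the minimum momentum uncertainty is:
   Δp ≈ ℏ/(2L) = 1.609e-26 kg·m/s

3. The kinetic energy is approximately:
   KE ≈ (Δp)²/(2m) = (1.609e-26)²/(2 × 1.673e-27 kg)
   KE ≈ 7.735e-26 J = 482.766 neV

This is an order-of-magnitude estimate of the ground state energy.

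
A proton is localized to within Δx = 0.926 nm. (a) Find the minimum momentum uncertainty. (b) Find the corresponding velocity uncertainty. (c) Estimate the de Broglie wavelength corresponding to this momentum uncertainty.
(a) Δp_min = 5.694 × 10^-26 kg·m/s
(b) Δv_min = 34.044 m/s
(c) λ_dB = 11.636 nm

Step-by-step:

(a) From the uncertainty principle:
Δp_min = ℏ/(2Δx) = (1.055e-34 J·s)/(2 × 9.260e-10 m) = 5.694e-26 kg·m/s

(b) The velocity uncertainty:
Δv = Δp/m = (5.694e-26 kg·m/s)/(1.673e-27 kg) = 3.404e+01 m/s = 34.044 m/s

(c) The de Broglie wavelength for this momentum:
λ = h/p = (6.626e-34 J·s)/(5.694e-26 kg·m/s) = 1.164e-08 m = 11.636 nm

Note: The de Broglie wavelength is comparable to the localization size, as expected from wave-particle duality.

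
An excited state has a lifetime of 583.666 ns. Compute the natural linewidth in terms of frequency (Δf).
136.341 kHz

Using the energy-time uncertainty principle and E = hf:
ΔEΔt ≥ ℏ/2
hΔf·Δt ≥ ℏ/2

The minimum frequency uncertainty is:
Δf = ℏ/(2hτ) = 1/(4πτ)
Δf = 1/(4π × 5.837e-07 s)
Δf = 1.363e+05 Hz = 136.341 kHz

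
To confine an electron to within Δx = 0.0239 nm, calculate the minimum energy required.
16.675 eV

Localizing a particle requires giving it sufficient momentum uncertainty:

1. From uncertainty principle: Δp ≥ ℏ/(2Δx)
   Δp_min = (1.055e-34 J·s) / (2 × 2.390e-11 m)
   Δp_min = 2.206e-24 kg·m/s

2. This momentum uncertainty corresponds to kinetic energy:
   KE ≈ (Δp)²/(2m) = (2.206e-24)²/(2 × 9.109e-31 kg)
   KE = 2.672e-18 J = 16.675 eV

Tighter localization requires more energy.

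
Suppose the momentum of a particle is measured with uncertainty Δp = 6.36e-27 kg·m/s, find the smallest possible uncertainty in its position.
8.291 nm

Using the Heisenberg uncertainty principle:
ΔxΔp ≥ ℏ/2

The minimum uncertainty in position is:
Δx_min = ℏ/(2Δp)
Δx_min = (1.055e-34 J·s) / (2 × 6.360e-27 kg·m/s)
Δx_min = 8.291e-09 m = 8.291 nm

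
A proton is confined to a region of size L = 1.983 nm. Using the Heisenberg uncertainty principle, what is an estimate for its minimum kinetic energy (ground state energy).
1.319 μeV

Using the uncertainty principle to estimate ground state energy:

1. The position uncertainty is approximately the confinement size:
   Δx ≈ L = 1.983e-09 m

2. From ΔxΔp ≥ ℏ/2, the minimum momentum uncertainty is:
   Δp ≈ ℏ/(2L) = 2.659e-26 kg·m/s

3. The kinetic energy is approximately:
   KE ≈ (Δp)²/(2m) = (2.659e-26)²/(2 × 1.673e-27 kg)
   KE ≈ 2.114e-25 J = 1.319 μeV

This is an order-of-magnitude estimate of the ground state energy.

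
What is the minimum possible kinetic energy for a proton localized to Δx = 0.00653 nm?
121.654 meV

Localizing a particle requires giving it sufficient momentum uncertainty:

1. From uncertainty principle: Δp ≥ ℏ/(2Δx)
   Δp_min = (1.055e-34 J·s) / (2 × 6.530e-12 m)
   Δp_min = 8.075e-24 kg·m/s

2. This momentum uncertainty corresponds to kinetic energy:
   KE ≈ (Δp)²/(2m) = (8.075e-24)²/(2 × 1.673e-27 kg)
   KE = 1.949e-20 J = 121.654 meV

Tighter localization requires more energy.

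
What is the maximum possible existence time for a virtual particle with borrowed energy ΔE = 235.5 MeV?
1.397 ys

Using the energy-time uncertainty principle:
ΔEΔt ≥ ℏ/2

For a virtual particle borrowing energy ΔE, the maximum lifetime is:
Δt_max = ℏ/(2ΔE)

Converting energy:
ΔE = 235.5 MeV = 3.773e-11 J

Δt_max = (1.055e-34 J·s) / (2 × 3.773e-11 J)
Δt_max = 1.397e-24 s = 1.397 ys

Virtual particles with higher borrowed energy exist for shorter times.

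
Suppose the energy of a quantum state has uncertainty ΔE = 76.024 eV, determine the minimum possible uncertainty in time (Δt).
4.329 as

Using the energy-time uncertainty principle:
ΔEΔt ≥ ℏ/2

The minimum uncertainty in time is:
Δt_min = ℏ/(2ΔE)
Δt_min = (1.055e-34 J·s) / (2 × 1.218e-17 J)
Δt_min = 4.329e-18 s = 4.329 as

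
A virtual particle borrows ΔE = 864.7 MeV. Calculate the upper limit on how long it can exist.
3.806 × 10^-25 s

Using the energy-time uncertainty principle:
ΔEΔt ≥ ℏ/2

For a virtual particle borrowing energy ΔE, the maximum lifetime is:
Δt_max = ℏ/(2ΔE)

Converting energy:
ΔE = 864.7 MeV = 1.385e-10 J

Δt_max = (1.055e-34 J·s) / (2 × 1.385e-10 J)
Δt_max = 3.806e-25 s = 3.806 × 10^-25 s

Virtual particles with higher borrowed energy exist for shorter times.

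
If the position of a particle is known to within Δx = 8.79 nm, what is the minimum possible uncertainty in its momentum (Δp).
5.999 × 10^-27 kg·m/s

Using the Heisenberg uncertainty principle:
ΔxΔp ≥ ℏ/2

The minimum uncertainty in momentum is:
Δp_min = ℏ/(2Δx)
Δp_min = (1.055e-34 J·s) / (2 × 8.790e-09 m)
Δp_min = 5.999e-27 kg·m/s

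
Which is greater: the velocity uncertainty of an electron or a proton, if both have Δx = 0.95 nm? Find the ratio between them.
The electron has the larger minimum velocity uncertainty, by a ratio of 1836.2.

For both particles, Δp_min = ℏ/(2Δx) = 5.550e-26 kg·m/s (same for both).

The velocity uncertainty is Δv = Δp/m:
- electron: Δv = 5.550e-26 / 9.109e-31 = 6.093e+04 m/s = 60.930 km/s
- proton: Δv = 5.550e-26 / 1.673e-27 = 3.318e+01 m/s = 33.184 m/s

Ratio: 6.093e+04 / 3.318e+01 = 1836.2

The lighter particle has larger velocity uncertainty because Δv ∝ 1/m.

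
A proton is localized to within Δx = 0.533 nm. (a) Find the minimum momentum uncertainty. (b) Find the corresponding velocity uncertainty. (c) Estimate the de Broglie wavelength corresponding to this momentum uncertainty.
(a) Δp_min = 9.893 × 10^-26 kg·m/s
(b) Δv_min = 59.145 m/s
(c) λ_dB = 6.698 nm

Step-by-step:

(a) From the uncertainty principle:
Δp_min = ℏ/(2Δx) = (1.055e-34 J·s)/(2 × 5.330e-10 m) = 9.893e-26 kg·m/s

(b) The velocity uncertainty:
Δv = Δp/m = (9.893e-26 kg·m/s)/(1.673e-27 kg) = 5.915e+01 m/s = 59.145 m/s

(c) The de Broglie wavelength for this momentum:
λ = h/p = (6.626e-34 J·s)/(9.893e-26 kg·m/s) = 6.698e-09 m = 6.698 nm

Note: The de Broglie wavelength is comparable to the localization size, as expected from wave-particle duality.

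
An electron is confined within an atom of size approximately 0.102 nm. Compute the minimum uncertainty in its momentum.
5.169 × 10^-25 kg·m/s

Using the Heisenberg uncertainty principle:
ΔxΔp ≥ ℏ/2

With Δx ≈ L = 1.020e-10 m (the confinement size):
Δp_min = ℏ/(2Δx)
Δp_min = (1.055e-34 J·s) / (2 × 1.020e-10 m)
Δp_min = 5.169e-25 kg·m/s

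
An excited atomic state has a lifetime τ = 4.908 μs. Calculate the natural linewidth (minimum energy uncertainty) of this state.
67.055 peV

Using the energy-time uncertainty principle:
ΔEΔt ≥ ℏ/2

The lifetime τ represents the time uncertainty Δt.
The natural linewidth (minimum energy uncertainty) is:

ΔE = ℏ/(2τ)
ΔE = (1.055e-34 J·s) / (2 × 4.908e-06 s)
ΔE = 1.074e-29 J = 67.055 peV

This natural linewidth limits the precision of spectroscopic measurements.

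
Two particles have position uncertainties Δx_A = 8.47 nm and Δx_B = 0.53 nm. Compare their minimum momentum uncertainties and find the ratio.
Particle B has the larger minimum momentum uncertainty, by a factor of 15.98.

For each particle, the minimum momentum uncertainty is Δp_min = ℏ/(2Δx):

Particle A: Δp_A = ℏ/(2×8.470e-09 m) = 6.225e-27 kg·m/s
Particle B: Δp_B = ℏ/(2×5.300e-10 m) = 9.949e-26 kg·m/s

Ratio: Δp_B/Δp_A = 15.98

Since Δp_min ∝ 1/Δx, the particle with smaller position uncertainty (B) has larger momentum uncertainty.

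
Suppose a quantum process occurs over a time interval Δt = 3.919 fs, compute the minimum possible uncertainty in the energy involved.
83.977 meV

Using the energy-time uncertainty principle:
ΔEΔt ≥ ℏ/2

The minimum uncertainty in energy is:
ΔE_min = ℏ/(2Δt)
ΔE_min = (1.055e-34 J·s) / (2 × 3.919e-15 s)
ΔE_min = 1.345e-20 J = 83.977 meV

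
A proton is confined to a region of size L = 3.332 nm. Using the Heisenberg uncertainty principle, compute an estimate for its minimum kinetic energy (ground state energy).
467.244 neV

Using the uncertainty principle to estimate ground state energy:

1. The position uncertainty is approximately the confinement size:
   Δx ≈ L = 3.332e-09 m

2. From ΔxΔp ≥ ℏ/2, the minimum momentum uncertainty is:
   Δp ≈ ℏ/(2L) = 1.582e-26 kg·m/s

3. The kinetic energy is approximately:
   KE ≈ (Δp)²/(2m) = (1.582e-26)²/(2 × 1.673e-27 kg)
   KE ≈ 7.486e-26 J = 467.244 neV

This is an order-of-magnitude estimate of the ground state energy.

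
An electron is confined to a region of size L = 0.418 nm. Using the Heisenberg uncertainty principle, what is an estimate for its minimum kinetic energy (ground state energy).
54.514 meV

Using the uncertainty principle to estimate ground state energy:

1. The position uncertainty is approximately the confinement size:
   Δx ≈ L = 4.180e-10 m

2. From ΔxΔp ≥ ℏ/2, the minimum momentum uncertainty is:
   Δp ≈ ℏ/(2L) = 1.261e-25 kg·m/s

3. The kinetic energy is approximately:
   KE ≈ (Δp)²/(2m) = (1.261e-25)²/(2 × 9.109e-31 kg)
   KE ≈ 8.734e-21 J = 54.514 meV

This is an order-of-magnitude estimate of the ground state energy.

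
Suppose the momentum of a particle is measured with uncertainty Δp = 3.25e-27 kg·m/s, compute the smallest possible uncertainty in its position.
16.224 nm

Using the Heisenberg uncertainty principle:
ΔxΔp ≥ ℏ/2

The minimum uncertainty in position is:
Δx_min = ℏ/(2Δp)
Δx_min = (1.055e-34 J·s) / (2 × 3.250e-27 kg·m/s)
Δx_min = 1.622e-08 m = 16.224 nm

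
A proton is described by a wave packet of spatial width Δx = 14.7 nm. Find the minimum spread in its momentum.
3.587 × 10^-27 kg·m/s

For a wave packet, the spatial width Δx and momentum spread Δp are related by the uncertainty principle:
ΔxΔp ≥ ℏ/2

The minimum momentum spread is:
Δp_min = ℏ/(2Δx)
Δp_min = (1.055e-34 J·s) / (2 × 1.470e-08 m)
Δp_min = 3.587e-27 kg·m/s

A wave packet cannot have both a well-defined position and well-defined momentum.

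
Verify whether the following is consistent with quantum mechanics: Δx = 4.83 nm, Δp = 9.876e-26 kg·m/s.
Yes, it satisfies the uncertainty principle.

Calculate the product ΔxΔp:
ΔxΔp = (4.830e-09 m) × (9.876e-26 kg·m/s)
ΔxΔp = 4.770e-34 J·s

Compare to the minimum allowed value ℏ/2:
ℏ/2 = 5.273e-35 J·s

Since ΔxΔp = 4.770e-34 J·s ≥ 5.273e-35 J·s = ℏ/2,
the measurement satisfies the uncertainty principle.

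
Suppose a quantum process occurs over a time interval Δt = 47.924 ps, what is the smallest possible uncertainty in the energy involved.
6.867 μeV

Using the energy-time uncertainty principle:
ΔEΔt ≥ ℏ/2

The minimum uncertainty in energy is:
ΔE_min = ℏ/(2Δt)
ΔE_min = (1.055e-34 J·s) / (2 × 4.792e-11 s)
ΔE_min = 1.100e-24 J = 6.867 μeV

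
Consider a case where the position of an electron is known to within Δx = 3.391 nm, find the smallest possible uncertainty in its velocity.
17.070 km/s

Using the Heisenberg uncertainty principle and Δp = mΔv:
ΔxΔp ≥ ℏ/2
Δx(mΔv) ≥ ℏ/2

The minimum uncertainty in velocity is:
Δv_min = ℏ/(2mΔx)
Δv_min = (1.055e-34 J·s) / (2 × 9.109e-31 kg × 3.391e-09 m)
Δv_min = 1.707e+04 m/s = 17.070 km/s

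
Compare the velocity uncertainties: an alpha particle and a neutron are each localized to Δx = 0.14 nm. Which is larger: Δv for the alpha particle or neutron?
The neutron has the larger minimum velocity uncertainty, by a ratio of 4.0.

For both particles, Δp_min = ℏ/(2Δx) = 3.766e-25 kg·m/s (same for both).

The velocity uncertainty is Δv = Δp/m:
- alpha particle: Δv = 3.766e-25 / 6.645e-27 = 5.668e+01 m/s = 56.682 m/s
- neutron: Δv = 3.766e-25 / 1.675e-27 = 2.249e+02 m/s = 224.865 m/s

Ratio: 2.249e+02 / 5.668e+01 = 4.0

The lighter particle has larger velocity uncertainty because Δv ∝ 1/m.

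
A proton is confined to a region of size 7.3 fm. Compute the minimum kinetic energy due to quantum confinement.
97.344 keV

Using the uncertainty principle:

1. Position uncertainty: Δx ≈ 7.300e-15 m
2. Minimum momentum uncertainty: Δp = ℏ/(2Δx) = 7.223e-21 kg·m/s
3. Minimum kinetic energy:
   KE = (Δp)²/(2m) = (7.223e-21)²/(2 × 1.673e-27 kg)
   KE = 1.560e-14 J = 97.344 keV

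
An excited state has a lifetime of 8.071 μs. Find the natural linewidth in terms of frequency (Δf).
9.860 kHz

Using the energy-time uncertainty principle and E = hf:
ΔEΔt ≥ ℏ/2
hΔf·Δt ≥ ℏ/2

The minimum frequency uncertainty is:
Δf = ℏ/(2hτ) = 1/(4πτ)
Δf = 1/(4π × 8.071e-06 s)
Δf = 9.860e+03 Hz = 9.860 kHz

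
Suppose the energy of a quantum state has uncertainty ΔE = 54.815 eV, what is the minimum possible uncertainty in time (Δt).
6.004 as

Using the energy-time uncertainty principle:
ΔEΔt ≥ ℏ/2

The minimum uncertainty in time is:
Δt_min = ℏ/(2ΔE)
Δt_min = (1.055e-34 J·s) / (2 × 8.782e-18 J)
Δt_min = 6.004e-18 s = 6.004 as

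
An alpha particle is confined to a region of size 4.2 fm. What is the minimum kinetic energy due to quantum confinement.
74.025 keV

Using the uncertainty principle:

1. Position uncertainty: Δx ≈ 4.200e-15 m
2. Minimum momentum uncertainty: Δp = ℏ/(2Δx) = 1.255e-20 kg·m/s
3. Minimum kinetic energy:
   KE = (Δp)²/(2m) = (1.255e-20)²/(2 × 6.645e-27 kg)
   KE = 1.186e-14 J = 74.025 keV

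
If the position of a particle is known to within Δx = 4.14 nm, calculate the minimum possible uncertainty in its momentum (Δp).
1.274 × 10^-26 kg·m/s

Using the Heisenberg uncertainty principle:
ΔxΔp ≥ ℏ/2

The minimum uncertainty in momentum is:
Δp_min = ℏ/(2Δx)
Δp_min = (1.055e-34 J·s) / (2 × 4.140e-09 m)
Δp_min = 1.274e-26 kg·m/s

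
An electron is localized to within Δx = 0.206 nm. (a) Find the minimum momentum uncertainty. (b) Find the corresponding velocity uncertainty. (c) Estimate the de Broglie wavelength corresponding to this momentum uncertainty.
(a) Δp_min = 2.560 × 10^-25 kg·m/s
(b) Δv_min = 280.989 km/s
(c) λ_dB = 2.589 nm

Step-by-step:

(a) From the uncertainty principle:
Δp_min = ℏ/(2Δx) = (1.055e-34 J·s)/(2 × 2.060e-10 m) = 2.560e-25 kg·m/s

(b) The velocity uncertainty:
Δv = Δp/m = (2.560e-25 kg·m/s)/(9.109e-31 kg) = 2.810e+05 m/s = 280.989 km/s

(c) The de Broglie wavelength for this momentum:
λ = h/p = (6.626e-34 J·s)/(2.560e-25 kg·m/s) = 2.589e-09 m = 2.589 nm

Note: The de Broglie wavelength is comparable to the localization size, as expected from wave-particle duality.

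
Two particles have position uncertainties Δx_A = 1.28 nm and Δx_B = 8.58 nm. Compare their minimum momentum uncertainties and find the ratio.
Particle A has the larger minimum momentum uncertainty, by a factor of 6.70.

For each particle, the minimum momentum uncertainty is Δp_min = ℏ/(2Δx):

Particle A: Δp_A = ℏ/(2×1.280e-09 m) = 4.119e-26 kg·m/s
Particle B: Δp_B = ℏ/(2×8.580e-09 m) = 6.146e-27 kg·m/s

Ratio: Δp_A/Δp_B = 6.70

Since Δp_min ∝ 1/Δx, the particle with smaller position uncertainty (A) has larger momentum uncertainty.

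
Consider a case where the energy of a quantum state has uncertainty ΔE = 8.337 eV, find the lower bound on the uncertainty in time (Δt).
39.475 as

Using the energy-time uncertainty principle:
ΔEΔt ≥ ℏ/2

The minimum uncertainty in time is:
Δt_min = ℏ/(2ΔE)
Δt_min = (1.055e-34 J·s) / (2 × 1.336e-18 J)
Δt_min = 3.948e-17 s = 39.475 as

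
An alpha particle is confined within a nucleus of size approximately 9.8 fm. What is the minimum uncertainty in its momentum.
5.380 × 10^-21 kg·m/s

Using the Heisenberg uncertainty principle:
ΔxΔp ≥ ℏ/2

With Δx ≈ L = 9.800e-15 m (the confinement size):
Δp_min = ℏ/(2Δx)
Δp_min = (1.055e-34 J·s) / (2 × 9.800e-15 m)
Δp_min = 5.380e-21 kg·m/s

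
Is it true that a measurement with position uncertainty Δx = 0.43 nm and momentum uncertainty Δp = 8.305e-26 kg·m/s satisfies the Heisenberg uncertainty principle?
No, it violates the uncertainty principle (impossible measurement).

Calculate the product ΔxΔp:
ΔxΔp = (4.300e-10 m) × (8.305e-26 kg·m/s)
ΔxΔp = 3.571e-35 J·s

Compare to the minimum allowed value ℏ/2:
ℏ/2 = 5.273e-35 J·s

Since ΔxΔp = 3.571e-35 J·s < 5.273e-35 J·s = ℏ/2,
the measurement violates the uncertainty principle.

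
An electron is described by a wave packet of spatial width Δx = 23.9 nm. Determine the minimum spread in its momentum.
2.206 × 10^-27 kg·m/s

For a wave packet, the spatial width Δx and momentum spread Δp are related by the uncertainty principle:
ΔxΔp ≥ ℏ/2

The minimum momentum spread is:
Δp_min = ℏ/(2Δx)
Δp_min = (1.055e-34 J·s) / (2 × 2.390e-08 m)
Δp_min = 2.206e-27 kg·m/s

A wave packet cannot have both a well-defined position and well-defined momentum.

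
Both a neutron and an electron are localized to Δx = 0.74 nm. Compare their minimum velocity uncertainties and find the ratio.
The electron has the larger minimum velocity uncertainty, by a ratio of 1838.7.

For both particles, Δp_min = ℏ/(2Δx) = 7.125e-26 kg·m/s (same for both).

The velocity uncertainty is Δv = Δp/m:
- neutron: Δv = 7.125e-26 / 1.675e-27 = 4.254e+01 m/s = 42.542 m/s
- electron: Δv = 7.125e-26 / 9.109e-31 = 7.822e+04 m/s = 78.221 km/s

Ratio: 7.822e+04 / 4.254e+01 = 1838.7

The lighter particle has larger velocity uncertainty because Δv ∝ 1/m.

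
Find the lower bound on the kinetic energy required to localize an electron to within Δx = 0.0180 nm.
29.398 eV

Localizing a particle requires giving it sufficient momentum uncertainty:

1. From uncertainty principle: Δp ≥ ℏ/(2Δx)
   Δp_min = (1.055e-34 J·s) / (2 × 1.800e-11 m)
   Δp_min = 2.929e-24 kg·m/s

2. This momentum uncertainty corresponds to kinetic energy:
   KE ≈ (Δp)²/(2m) = (2.929e-24)²/(2 × 9.109e-31 kg)
   KE = 4.710e-18 J = 29.398 eV

Tighter localization requires more energy.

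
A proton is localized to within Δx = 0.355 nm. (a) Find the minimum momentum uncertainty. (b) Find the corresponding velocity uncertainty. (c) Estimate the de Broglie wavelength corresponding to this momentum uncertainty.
(a) Δp_min = 1.485 × 10^-25 kg·m/s
(b) Δv_min = 88.801 m/s
(c) λ_dB = 4.461 nm

Step-by-step:

(a) From the uncertainty principle:
Δp_min = ℏ/(2Δx) = (1.055e-34 J·s)/(2 × 3.550e-10 m) = 1.485e-25 kg·m/s

(b) The velocity uncertainty:
Δv = Δp/m = (1.485e-25 kg·m/s)/(1.673e-27 kg) = 8.880e+01 m/s = 88.801 m/s

(c) The de Broglie wavelength for this momentum:
λ = h/p = (6.626e-34 J·s)/(1.485e-25 kg·m/s) = 4.461e-09 m = 4.461 nm

Note: The de Broglie wavelength is comparable to the localization size, as expected from wave-particle duality.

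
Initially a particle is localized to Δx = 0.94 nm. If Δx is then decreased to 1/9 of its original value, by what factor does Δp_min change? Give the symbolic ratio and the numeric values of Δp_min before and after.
Original Δp_min = 5.609 × 10^-26 kg·m/s; new Δp'_min = 5.048 × 10^-25 kg·m/s; ratio Δp'_min/Δp_min = 9.

From the uncertainty principle ΔxΔp ≥ ℏ/2, the minimum momentum uncertainty is Δp_min = ℏ/(2Δx).

Original (Δx = 0.94 nm = 9.400e-10 m):
Δp_min = (1.055e-34 J·s)/(2 × 9.400e-10 m) = 5.609e-26 kg·m/s

When Δx → (1/9)Δx:
Δp'_min = ℏ/(2 × (1/9)Δx) = 9 × ℏ/(2Δx) = 9 × Δp_min
Δp'_min = 9 × 5.609e-26 kg·m/s = 5.048e-25 kg·m/s

Since Δp_min ∝ 1/Δx, when Δx is decreased to 1/9 of its original value, Δp_min increases to 9 times its original value.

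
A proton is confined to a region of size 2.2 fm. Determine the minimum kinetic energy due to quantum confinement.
1.072 MeV

Using the uncertainty principle:

1. Position uncertainty: Δx ≈ 2.200e-15 m
2. Minimum momentum uncertainty: Δp = ℏ/(2Δx) = 2.397e-20 kg·m/s
3. Minimum kinetic energy:
   KE = (Δp)²/(2m) = (2.397e-20)²/(2 × 1.673e-27 kg)
   KE = 1.717e-13 J = 1.072 MeV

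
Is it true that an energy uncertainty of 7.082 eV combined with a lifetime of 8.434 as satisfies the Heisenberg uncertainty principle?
No, it violates the uncertainty relation.

Calculate the product ΔEΔt:
ΔE = 7.082 eV = 1.135e-18 J
ΔEΔt = (1.135e-18 J) × (8.434e-18 s)
ΔEΔt = 9.570e-36 J·s

Compare to the minimum allowed value ℏ/2:
ℏ/2 = 5.273e-35 J·s

Since ΔEΔt = 9.570e-36 J·s < 5.273e-35 J·s = ℏ/2,
this violates the uncertainty relation.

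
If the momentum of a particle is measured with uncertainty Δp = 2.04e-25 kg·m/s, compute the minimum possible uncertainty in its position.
258.473 pm

Using the Heisenberg uncertainty principle:
ΔxΔp ≥ ℏ/2

The minimum uncertainty in position is:
Δx_min = ℏ/(2Δp)
Δx_min = (1.055e-34 J·s) / (2 × 2.040e-25 kg·m/s)
Δx_min = 2.585e-10 m = 258.473 pm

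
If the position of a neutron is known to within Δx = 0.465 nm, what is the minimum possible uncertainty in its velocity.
67.701 m/s

Using the Heisenberg uncertainty principle and Δp = mΔv:
ΔxΔp ≥ ℏ/2
Δx(mΔv) ≥ ℏ/2

The minimum uncertainty in velocity is:
Δv_min = ℏ/(2mΔx)
Δv_min = (1.055e-34 J·s) / (2 × 1.675e-27 kg × 4.650e-10 m)
Δv_min = 6.770e+01 m/s = 67.701 m/s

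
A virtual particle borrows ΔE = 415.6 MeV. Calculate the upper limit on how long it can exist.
7.919 × 10^-25 s

Using the energy-time uncertainty principle:
ΔEΔt ≥ ℏ/2

For a virtual particle borrowing energy ΔE, the maximum lifetime is:
Δt_max = ℏ/(2ΔE)

Converting energy:
ΔE = 415.6 MeV = 6.659e-11 J

Δt_max = (1.055e-34 J·s) / (2 × 6.659e-11 J)
Δt_max = 7.919e-25 s = 7.919 × 10^-25 s

Virtual particles with higher borrowed energy exist for shorter times.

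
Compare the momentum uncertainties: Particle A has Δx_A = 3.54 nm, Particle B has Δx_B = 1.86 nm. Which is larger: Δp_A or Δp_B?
Particle B has the larger minimum momentum uncertainty, by a factor of 1.90.

For each particle, the minimum momentum uncertainty is Δp_min = ℏ/(2Δx):

Particle A: Δp_A = ℏ/(2×3.540e-09 m) = 1.490e-26 kg·m/s
Particle B: Δp_B = ℏ/(2×1.860e-09 m) = 2.835e-26 kg·m/s

Ratio: Δp_B/Δp_A = 1.90

Since Δp_min ∝ 1/Δx, the particle with smaller position uncertainty (B) has larger momentum uncertainty.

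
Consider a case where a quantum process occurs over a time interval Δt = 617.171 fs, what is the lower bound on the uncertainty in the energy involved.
533.249 μeV

Using the energy-time uncertainty principle:
ΔEΔt ≥ ℏ/2

The minimum uncertainty in energy is:
ΔE_min = ℏ/(2Δt)
ΔE_min = (1.055e-34 J·s) / (2 × 6.172e-13 s)
ΔE_min = 8.544e-23 J = 533.249 μeV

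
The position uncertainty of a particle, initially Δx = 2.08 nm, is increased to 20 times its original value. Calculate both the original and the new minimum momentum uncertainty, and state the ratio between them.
Original Δp_min = 2.535 × 10^-26 kg·m/s; new Δp'_min = 1.268 × 10^-27 kg·m/s; ratio Δp'_min/Δp_min = 1/20.

From the uncertainty principle ΔxΔp ≥ ℏ/2, the minimum momentum uncertainty is Δp_min = ℏ/(2Δx).

Original (Δx = 2.08 nm = 2.080e-09 m):
Δp_min = (1.055e-34 J·s)/(2 × 2.080e-09 m) = 2.535e-26 kg·m/s

When Δx → 20Δx:
Δp'_min = ℏ/(2 × 20Δx) = (1/20) × ℏ/(2Δx) = (1/20) × Δp_min
Δp'_min = 1/20 × 2.535e-26 kg·m/s = 1.268e-27 kg·m/s

Since Δp_min ∝ 1/Δx, when Δx is increased to 20 times its original value, Δp_min decreases to 1/20 of its original value.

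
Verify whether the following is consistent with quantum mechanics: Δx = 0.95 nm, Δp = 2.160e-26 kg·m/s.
No, it violates the uncertainty principle (impossible measurement).

Calculate the product ΔxΔp:
ΔxΔp = (9.500e-10 m) × (2.160e-26 kg·m/s)
ΔxΔp = 2.052e-35 J·s

Compare to the minimum allowed value ℏ/2:
ℏ/2 = 5.273e-35 J·s

Since ΔxΔp = 2.052e-35 J·s < 5.273e-35 J·s = ℏ/2,
the measurement violates the uncertainty principle.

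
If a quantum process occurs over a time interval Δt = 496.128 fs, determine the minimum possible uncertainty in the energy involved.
663.349 μeV

Using the energy-time uncertainty principle:
ΔEΔt ≥ ℏ/2

The minimum uncertainty in energy is:
ΔE_min = ℏ/(2Δt)
ΔE_min = (1.055e-34 J·s) / (2 × 4.961e-13 s)
ΔE_min = 1.063e-22 J = 663.349 μeV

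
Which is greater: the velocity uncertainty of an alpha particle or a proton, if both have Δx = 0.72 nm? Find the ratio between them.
The proton has the larger minimum velocity uncertainty, by a ratio of 4.0.

For both particles, Δp_min = ℏ/(2Δx) = 7.323e-26 kg·m/s (same for both).

The velocity uncertainty is Δv = Δp/m:
- alpha particle: Δv = 7.323e-26 / 6.645e-27 = 1.102e+01 m/s = 11.022 m/s
- proton: Δv = 7.323e-26 / 1.673e-27 = 4.378e+01 m/s = 43.784 m/s

Ratio: 4.378e+01 / 1.102e+01 = 4.0

The lighter particle has larger velocity uncertainty because Δv ∝ 1/m.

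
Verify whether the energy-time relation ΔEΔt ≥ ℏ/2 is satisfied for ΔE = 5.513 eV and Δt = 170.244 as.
Yes, it satisfies the uncertainty relation.

Calculate the product ΔEΔt:
ΔE = 5.513 eV = 8.833e-19 J
ΔEΔt = (8.833e-19 J) × (1.702e-16 s)
ΔEΔt = 1.504e-34 J·s

Compare to the minimum allowed value ℏ/2:
ℏ/2 = 5.273e-35 J·s

Since ΔEΔt = 1.504e-34 J·s ≥ 5.273e-35 J·s = ℏ/2,
this satisfies the uncertainty relation.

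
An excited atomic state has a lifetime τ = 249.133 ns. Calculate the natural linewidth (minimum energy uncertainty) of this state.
1.321 neV

Using the energy-time uncertainty principle:
ΔEΔt ≥ ℏ/2

The lifetime τ represents the time uncertainty Δt.
The natural linewidth (minimum energy uncertainty) is:

ΔE = ℏ/(2τ)
ΔE = (1.055e-34 J·s) / (2 × 2.491e-07 s)
ΔE = 2.116e-28 J = 1.321 neV

This natural linewidth limits the precision of spectroscopic measurements.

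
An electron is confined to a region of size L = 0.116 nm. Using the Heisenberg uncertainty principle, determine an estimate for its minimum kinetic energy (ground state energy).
707.859 meV

Using the uncertainty principle to estimate ground state energy:

1. The position uncertainty is approximately the confinement size:
   Δx ≈ L = 1.160e-10 m

2. From ΔxΔp ≥ ℏ/2, the minimum momentum uncertainty is:
   Δp ≈ ℏ/(2L) = 4.546e-25 kg·m/s

3. The kinetic energy is approximately:
   KE ≈ (Δp)²/(2m) = (4.546e-25)²/(2 × 9.109e-31 kg)
   KE ≈ 1.134e-19 J = 707.859 meV

This is an order-of-magnitude estimate of the ground state energy.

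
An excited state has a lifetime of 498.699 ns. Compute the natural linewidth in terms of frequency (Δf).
159.570 kHz

Using the energy-time uncertainty principle and E = hf:
ΔEΔt ≥ ℏ/2
hΔf·Δt ≥ ℏ/2

The minimum frequency uncertainty is:
Δf = ℏ/(2hτ) = 1/(4πτ)
Δf = 1/(4π × 4.987e-07 s)
Δf = 1.596e+05 Hz = 159.570 kHz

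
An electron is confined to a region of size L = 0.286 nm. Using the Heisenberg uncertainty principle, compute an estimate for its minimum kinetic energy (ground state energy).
116.448 meV

Using the uncertainty principle to estimate ground state energy:

1. The position uncertainty is approximately the confinement size:
   Δx ≈ L = 2.860e-10 m

2. From ΔxΔp ≥ ℏ/2, the minimum momentum uncertainty is:
   Δp ≈ ℏ/(2L) = 1.844e-25 kg·m/s

3. The kinetic energy is approximately:
   KE ≈ (Δp)²/(2m) = (1.844e-25)²/(2 × 9.109e-31 kg)
   KE ≈ 1.866e-20 J = 116.448 meV

This is an order-of-magnitude estimate of the ground state energy.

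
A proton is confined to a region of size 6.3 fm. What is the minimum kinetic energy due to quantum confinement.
130.699 keV

Using the uncertainty principle:

1. Position uncertainty: Δx ≈ 6.300e-15 m
2. Minimum momentum uncertainty: Δp = ℏ/(2Δx) = 8.370e-21 kg·m/s
3. Minimum kinetic energy:
   KE = (Δp)²/(2m) = (8.370e-21)²/(2 × 1.673e-27 kg)
   KE = 2.094e-14 J = 130.699 keV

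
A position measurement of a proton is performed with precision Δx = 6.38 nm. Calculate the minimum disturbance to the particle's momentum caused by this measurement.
8.265 × 10^-27 kg·m/s

The uncertainty principle implies that measuring position disturbs momentum:
ΔxΔp ≥ ℏ/2

When we measure position with precision Δx, we necessarily introduce a momentum uncertainty:
Δp ≥ ℏ/(2Δx)
Δp_min = (1.055e-34 J·s) / (2 × 6.380e-09 m)
Δp_min = 8.265e-27 kg·m/s

The more precisely we measure position, the greater the momentum disturbance.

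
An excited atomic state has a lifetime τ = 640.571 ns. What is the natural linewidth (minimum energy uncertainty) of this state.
513.770 peV

Using the energy-time uncertainty principle:
ΔEΔt ≥ ℏ/2

The lifetime τ represents the time uncertainty Δt.
The natural linewidth (minimum energy uncertainty) is:

ΔE = ℏ/(2τ)
ΔE = (1.055e-34 J·s) / (2 × 6.406e-07 s)
ΔE = 8.231e-29 J = 513.770 peV

This natural linewidth limits the precision of spectroscopic measurements.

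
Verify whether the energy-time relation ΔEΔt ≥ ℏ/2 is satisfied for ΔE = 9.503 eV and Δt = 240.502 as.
Yes, it satisfies the uncertainty relation.

Calculate the product ΔEΔt:
ΔE = 9.503 eV = 1.523e-18 J
ΔEΔt = (1.523e-18 J) × (2.405e-16 s)
ΔEΔt = 3.662e-34 J·s

Compare to the minimum allowed value ℏ/2:
ℏ/2 = 5.273e-35 J·s

Since ΔEΔt = 3.662e-34 J·s ≥ 5.273e-35 J·s = ℏ/2,
this satisfies the uncertainty relation.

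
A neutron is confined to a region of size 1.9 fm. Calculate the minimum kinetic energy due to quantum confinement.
1.435 MeV

Using the uncertainty principle:

1. Position uncertainty: Δx ≈ 1.900e-15 m
2. Minimum momentum uncertainty: Δp = ℏ/(2Δx) = 2.775e-20 kg·m/s
3. Minimum kinetic energy:
   KE = (Δp)²/(2m) = (2.775e-20)²/(2 × 1.675e-27 kg)
   KE = 2.299e-13 J = 1.435 MeV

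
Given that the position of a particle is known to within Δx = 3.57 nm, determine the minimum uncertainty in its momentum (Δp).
1.477 × 10^-26 kg·m/s

Using the Heisenberg uncertainty principle:
ΔxΔp ≥ ℏ/2

The minimum uncertainty in momentum is:
Δp_min = ℏ/(2Δx)
Δp_min = (1.055e-34 J·s) / (2 × 3.570e-09 m)
Δp_min = 1.477e-26 kg·m/s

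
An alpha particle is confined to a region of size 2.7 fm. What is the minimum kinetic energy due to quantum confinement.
179.123 keV

Using the uncertainty principle:

1. Position uncertainty: Δx ≈ 2.700e-15 m
2. Minimum momentum uncertainty: Δp = ℏ/(2Δx) = 1.953e-20 kg·m/s
3. Minimum kinetic energy:
   KE = (Δp)²/(2m) = (1.953e-20)²/(2 × 6.645e-27 kg)
   KE = 2.870e-14 J = 179.123 keV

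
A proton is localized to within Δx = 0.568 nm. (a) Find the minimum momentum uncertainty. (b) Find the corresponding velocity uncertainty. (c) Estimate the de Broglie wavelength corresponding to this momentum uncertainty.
(a) Δp_min = 9.283 × 10^-26 kg·m/s
(b) Δv_min = 55.501 m/s
(c) λ_dB = 7.138 nm

Step-by-step:

(a) From the uncertainty principle:
Δp_min = ℏ/(2Δx) = (1.055e-34 J·s)/(2 × 5.680e-10 m) = 9.283e-26 kg·m/s

(b) The velocity uncertainty:
Δv = Δp/m = (9.283e-26 kg·m/s)/(1.673e-27 kg) = 5.550e+01 m/s = 55.501 m/s

(c) The de Broglie wavelength for this momentum:
λ = h/p = (6.626e-34 J·s)/(9.283e-26 kg·m/s) = 7.138e-09 m = 7.138 nm

Note: The de Broglie wavelength is comparable to the localization size, as expected from wave-particle duality.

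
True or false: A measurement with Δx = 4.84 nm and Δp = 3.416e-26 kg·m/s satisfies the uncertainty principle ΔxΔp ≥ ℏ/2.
Yes, it satisfies the uncertainty principle.

Calculate the product ΔxΔp:
ΔxΔp = (4.840e-09 m) × (3.416e-26 kg·m/s)
ΔxΔp = 1.653e-34 J·s

Compare to the minimum allowed value ℏ/2:
ℏ/2 = 5.273e-35 J·s

Since ΔxΔp = 1.653e-34 J·s ≥ 5.273e-35 J·s = ℏ/2,
the measurement satisfies the uncertainty principle.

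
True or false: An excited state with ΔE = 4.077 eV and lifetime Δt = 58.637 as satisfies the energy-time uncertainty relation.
No, it violates the uncertainty relation.

Calculate the product ΔEΔt:
ΔE = 4.077 eV = 6.532e-19 J
ΔEΔt = (6.532e-19 J) × (5.864e-17 s)
ΔEΔt = 3.830e-35 J·s

Compare to the minimum allowed value ℏ/2:
ℏ/2 = 5.273e-35 J·s

Since ΔEΔt = 3.830e-35 J·s < 5.273e-35 J·s = ℏ/2,
this violates the uncertainty relation.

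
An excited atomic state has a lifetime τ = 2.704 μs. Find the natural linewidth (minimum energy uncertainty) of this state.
121.711 peV

Using the energy-time uncertainty principle:
ΔEΔt ≥ ℏ/2

The lifetime τ represents the time uncertainty Δt.
The natural linewidth (minimum energy uncertainty) is:

ΔE = ℏ/(2τ)
ΔE = (1.055e-34 J·s) / (2 × 2.704e-06 s)
ΔE = 1.950e-29 J = 121.711 peV

This natural linewidth limits the precision of spectroscopic measurements.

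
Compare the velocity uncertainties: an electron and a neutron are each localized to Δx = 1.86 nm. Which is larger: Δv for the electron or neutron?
The electron has the larger minimum velocity uncertainty, by a ratio of 1838.7.

For both particles, Δp_min = ℏ/(2Δx) = 2.835e-26 kg·m/s (same for both).

The velocity uncertainty is Δv = Δp/m:
- electron: Δv = 2.835e-26 / 9.109e-31 = 3.112e+04 m/s = 31.120 km/s
- neutron: Δv = 2.835e-26 / 1.675e-27 = 1.693e+01 m/s = 16.925 m/s

Ratio: 3.112e+04 / 1.693e+01 = 1838.7

The lighter particle has larger velocity uncertainty because Δv ∝ 1/m.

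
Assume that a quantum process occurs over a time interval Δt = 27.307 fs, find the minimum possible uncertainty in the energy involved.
12.052 meV

Using the energy-time uncertainty principle:
ΔEΔt ≥ ℏ/2

The minimum uncertainty in energy is:
ΔE_min = ℏ/(2Δt)
ΔE_min = (1.055e-34 J·s) / (2 × 2.731e-14 s)
ΔE_min = 1.931e-21 J = 12.052 meV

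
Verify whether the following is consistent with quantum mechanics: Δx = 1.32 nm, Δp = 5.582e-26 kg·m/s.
Yes, it satisfies the uncertainty principle.

Calculate the product ΔxΔp:
ΔxΔp = (1.320e-09 m) × (5.582e-26 kg·m/s)
ΔxΔp = 7.368e-35 J·s

Compare to the minimum allowed value ℏ/2:
ℏ/2 = 5.273e-35 J·s

Since ΔxΔp = 7.368e-35 J·s ≥ 5.273e-35 J·s = ℏ/2,
the measurement satisfies the uncertainty principle.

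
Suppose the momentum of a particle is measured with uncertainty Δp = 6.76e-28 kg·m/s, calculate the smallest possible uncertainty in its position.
78.001 nm

Using the Heisenberg uncertainty principle:
ΔxΔp ≥ ℏ/2

The minimum uncertainty in position is:
Δx_min = ℏ/(2Δp)
Δx_min = (1.055e-34 J·s) / (2 × 6.760e-28 kg·m/s)
Δx_min = 7.800e-08 m = 78.001 nm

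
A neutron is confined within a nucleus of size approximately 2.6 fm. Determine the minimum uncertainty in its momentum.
2.028 × 10^-20 kg·m/s

Using the Heisenberg uncertainty principle:
ΔxΔp ≥ ℏ/2

With Δx ≈ L = 2.600e-15 m (the confinement size):
Δp_min = ℏ/(2Δx)
Δp_min = (1.055e-34 J·s) / (2 × 2.600e-15 m)
Δp_min = 2.028e-20 kg·m/s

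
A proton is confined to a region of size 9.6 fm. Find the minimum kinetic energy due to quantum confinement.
56.287 keV

Using the uncertainty principle:

1. Position uncertainty: Δx ≈ 9.600e-15 m
2. Minimum momentum uncertainty: Δp = ℏ/(2Δx) = 5.493e-21 kg·m/s
3. Minimum kinetic energy:
   KE = (Δp)²/(2m) = (5.493e-21)²/(2 × 1.673e-27 kg)
   KE = 9.018e-15 J = 56.287 keV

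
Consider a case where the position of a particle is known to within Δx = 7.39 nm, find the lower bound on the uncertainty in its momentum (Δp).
7.135 × 10^-27 kg·m/s

Using the Heisenberg uncertainty principle:
ΔxΔp ≥ ℏ/2

The minimum uncertainty in momentum is:
Δp_min = ℏ/(2Δx)
Δp_min = (1.055e-34 J·s) / (2 × 7.390e-09 m)
Δp_min = 7.135e-27 kg·m/s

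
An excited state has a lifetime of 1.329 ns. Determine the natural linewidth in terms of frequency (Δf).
59.878 MHz

Using the energy-time uncertainty principle and E = hf:
ΔEΔt ≥ ℏ/2
hΔf·Δt ≥ ℏ/2

The minimum frequency uncertainty is:
Δf = ℏ/(2hτ) = 1/(4πτ)
Δf = 1/(4π × 1.329e-09 s)
Δf = 5.988e+07 Hz = 59.878 MHz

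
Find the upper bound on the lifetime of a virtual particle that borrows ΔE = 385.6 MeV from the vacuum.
8.535 × 10^-25 s

Using the energy-time uncertainty principle:
ΔEΔt ≥ ℏ/2

For a virtual particle borrowing energy ΔE, the maximum lifetime is:
Δt_max = ℏ/(2ΔE)

Converting energy:
ΔE = 385.6 MeV = 6.178e-11 J

Δt_max = (1.055e-34 J·s) / (2 × 6.178e-11 J)
Δt_max = 8.535e-25 s = 8.535 × 10^-25 s

Virtual particles with higher borrowed energy exist for shorter times.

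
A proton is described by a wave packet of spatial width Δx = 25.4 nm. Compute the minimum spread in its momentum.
2.076 × 10^-27 kg·m/s

For a wave packet, the spatial width Δx and momentum spread Δp are related by the uncertainty principle:
ΔxΔp ≥ ℏ/2

The minimum momentum spread is:
Δp_min = ℏ/(2Δx)
Δp_min = (1.055e-34 J·s) / (2 × 2.540e-08 m)
Δp_min = 2.076e-27 kg·m/s

A wave packet cannot have both a well-defined position and well-defined momentum.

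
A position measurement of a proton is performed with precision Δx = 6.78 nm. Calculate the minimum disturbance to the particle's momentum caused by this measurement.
7.777 × 10^-27 kg·m/s

The uncertainty principle implies that measuring position disturbs momentum:
ΔxΔp ≥ ℏ/2

When we measure position with precision Δx, we necessarily introduce a momentum uncertainty:
Δp ≥ ℏ/(2Δx)
Δp_min = (1.055e-34 J·s) / (2 × 6.780e-09 m)
Δp_min = 7.777e-27 kg·m/s

The more precisely we measure position, the greater the momentum disturbance.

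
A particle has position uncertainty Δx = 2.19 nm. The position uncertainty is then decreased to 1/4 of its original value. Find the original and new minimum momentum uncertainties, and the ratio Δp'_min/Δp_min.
Original Δp_min = 2.408 × 10^-26 kg·m/s; new Δp'_min = 9.631 × 10^-26 kg·m/s; ratio Δp'_min/Δp_min = 4.

From the uncertainty principle ΔxΔp ≥ ℏ/2, the minimum momentum uncertainty is Δp_min = ℏ/(2Δx).

Original (Δx = 2.19 nm = 2.190e-09 m):
Δp_min = (1.055e-34 J·s)/(2 × 2.190e-09 m) = 2.408e-26 kg·m/s

When Δx → (1/4)Δx:
Δp'_min = ℏ/(2 × (1/4)Δx) = 4 × ℏ/(2Δx) = 4 × Δp_min
Δp'_min = 4 × 2.408e-26 kg·m/s = 9.631e-26 kg·m/s

Since Δp_min ∝ 1/Δx, when Δx is decreased to 1/4 of its original value, Δp_min increases to 4 times its original value.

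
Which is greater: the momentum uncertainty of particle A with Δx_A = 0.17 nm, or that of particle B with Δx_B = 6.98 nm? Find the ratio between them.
Particle A has the larger minimum momentum uncertainty, by a factor of 41.06.

For each particle, the minimum momentum uncertainty is Δp_min = ℏ/(2Δx):

Particle A: Δp_A = ℏ/(2×1.700e-10 m) = 3.102e-25 kg·m/s
Particle B: Δp_B = ℏ/(2×6.980e-09 m) = 7.554e-27 kg·m/s

Ratio: Δp_A/Δp_B = 41.06

Since Δp_min ∝ 1/Δx, the particle with smaller position uncertainty (A) has larger momentum uncertainty.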